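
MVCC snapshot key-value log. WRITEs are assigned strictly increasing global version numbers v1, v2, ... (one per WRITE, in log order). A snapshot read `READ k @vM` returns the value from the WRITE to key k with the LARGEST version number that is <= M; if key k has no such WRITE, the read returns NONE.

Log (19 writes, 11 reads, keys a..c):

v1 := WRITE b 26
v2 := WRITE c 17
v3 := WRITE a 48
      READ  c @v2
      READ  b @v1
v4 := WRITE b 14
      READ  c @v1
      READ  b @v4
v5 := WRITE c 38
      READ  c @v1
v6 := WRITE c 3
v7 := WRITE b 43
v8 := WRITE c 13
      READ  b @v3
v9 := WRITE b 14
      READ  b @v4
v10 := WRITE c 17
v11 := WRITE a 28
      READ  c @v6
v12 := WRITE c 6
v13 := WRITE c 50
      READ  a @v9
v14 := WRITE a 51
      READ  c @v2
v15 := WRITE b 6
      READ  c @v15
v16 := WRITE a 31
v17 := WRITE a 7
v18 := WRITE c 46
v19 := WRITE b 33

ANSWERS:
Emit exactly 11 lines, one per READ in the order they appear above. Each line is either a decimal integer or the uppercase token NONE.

v1: WRITE b=26  (b history now [(1, 26)])
v2: WRITE c=17  (c history now [(2, 17)])
v3: WRITE a=48  (a history now [(3, 48)])
READ c @v2: history=[(2, 17)] -> pick v2 -> 17
READ b @v1: history=[(1, 26)] -> pick v1 -> 26
v4: WRITE b=14  (b history now [(1, 26), (4, 14)])
READ c @v1: history=[(2, 17)] -> no version <= 1 -> NONE
READ b @v4: history=[(1, 26), (4, 14)] -> pick v4 -> 14
v5: WRITE c=38  (c history now [(2, 17), (5, 38)])
READ c @v1: history=[(2, 17), (5, 38)] -> no version <= 1 -> NONE
v6: WRITE c=3  (c history now [(2, 17), (5, 38), (6, 3)])
v7: WRITE b=43  (b history now [(1, 26), (4, 14), (7, 43)])
v8: WRITE c=13  (c history now [(2, 17), (5, 38), (6, 3), (8, 13)])
READ b @v3: history=[(1, 26), (4, 14), (7, 43)] -> pick v1 -> 26
v9: WRITE b=14  (b history now [(1, 26), (4, 14), (7, 43), (9, 14)])
READ b @v4: history=[(1, 26), (4, 14), (7, 43), (9, 14)] -> pick v4 -> 14
v10: WRITE c=17  (c history now [(2, 17), (5, 38), (6, 3), (8, 13), (10, 17)])
v11: WRITE a=28  (a history now [(3, 48), (11, 28)])
READ c @v6: history=[(2, 17), (5, 38), (6, 3), (8, 13), (10, 17)] -> pick v6 -> 3
v12: WRITE c=6  (c history now [(2, 17), (5, 38), (6, 3), (8, 13), (10, 17), (12, 6)])
v13: WRITE c=50  (c history now [(2, 17), (5, 38), (6, 3), (8, 13), (10, 17), (12, 6), (13, 50)])
READ a @v9: history=[(3, 48), (11, 28)] -> pick v3 -> 48
v14: WRITE a=51  (a history now [(3, 48), (11, 28), (14, 51)])
READ c @v2: history=[(2, 17), (5, 38), (6, 3), (8, 13), (10, 17), (12, 6), (13, 50)] -> pick v2 -> 17
v15: WRITE b=6  (b history now [(1, 26), (4, 14), (7, 43), (9, 14), (15, 6)])
READ c @v15: history=[(2, 17), (5, 38), (6, 3), (8, 13), (10, 17), (12, 6), (13, 50)] -> pick v13 -> 50
v16: WRITE a=31  (a history now [(3, 48), (11, 28), (14, 51), (16, 31)])
v17: WRITE a=7  (a history now [(3, 48), (11, 28), (14, 51), (16, 31), (17, 7)])
v18: WRITE c=46  (c history now [(2, 17), (5, 38), (6, 3), (8, 13), (10, 17), (12, 6), (13, 50), (18, 46)])
v19: WRITE b=33  (b history now [(1, 26), (4, 14), (7, 43), (9, 14), (15, 6), (19, 33)])

Answer: 17
26
NONE
14
NONE
26
14
3
48
17
50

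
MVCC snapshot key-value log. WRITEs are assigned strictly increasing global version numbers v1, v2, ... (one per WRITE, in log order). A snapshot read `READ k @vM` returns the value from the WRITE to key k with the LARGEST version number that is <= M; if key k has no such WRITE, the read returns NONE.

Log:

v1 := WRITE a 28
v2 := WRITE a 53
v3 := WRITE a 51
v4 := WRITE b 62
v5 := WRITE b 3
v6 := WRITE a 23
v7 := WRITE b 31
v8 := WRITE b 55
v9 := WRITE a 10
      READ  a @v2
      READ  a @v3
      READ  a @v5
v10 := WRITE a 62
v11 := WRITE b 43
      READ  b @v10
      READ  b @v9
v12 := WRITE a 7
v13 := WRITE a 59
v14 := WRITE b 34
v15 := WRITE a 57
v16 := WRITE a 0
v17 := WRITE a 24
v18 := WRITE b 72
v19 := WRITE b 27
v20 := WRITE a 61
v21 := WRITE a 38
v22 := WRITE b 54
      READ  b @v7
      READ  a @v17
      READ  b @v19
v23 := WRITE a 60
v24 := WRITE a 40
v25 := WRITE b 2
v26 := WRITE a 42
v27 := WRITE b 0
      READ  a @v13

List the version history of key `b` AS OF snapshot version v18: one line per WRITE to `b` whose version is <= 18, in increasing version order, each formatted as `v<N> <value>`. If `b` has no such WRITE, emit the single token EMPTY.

Answer: v4 62
v5 3
v7 31
v8 55
v11 43
v14 34
v18 72

Derivation:
Scan writes for key=b with version <= 18:
  v1 WRITE a 28 -> skip
  v2 WRITE a 53 -> skip
  v3 WRITE a 51 -> skip
  v4 WRITE b 62 -> keep
  v5 WRITE b 3 -> keep
  v6 WRITE a 23 -> skip
  v7 WRITE b 31 -> keep
  v8 WRITE b 55 -> keep
  v9 WRITE a 10 -> skip
  v10 WRITE a 62 -> skip
  v11 WRITE b 43 -> keep
  v12 WRITE a 7 -> skip
  v13 WRITE a 59 -> skip
  v14 WRITE b 34 -> keep
  v15 WRITE a 57 -> skip
  v16 WRITE a 0 -> skip
  v17 WRITE a 24 -> skip
  v18 WRITE b 72 -> keep
  v19 WRITE b 27 -> drop (> snap)
  v20 WRITE a 61 -> skip
  v21 WRITE a 38 -> skip
  v22 WRITE b 54 -> drop (> snap)
  v23 WRITE a 60 -> skip
  v24 WRITE a 40 -> skip
  v25 WRITE b 2 -> drop (> snap)
  v26 WRITE a 42 -> skip
  v27 WRITE b 0 -> drop (> snap)
Collected: [(4, 62), (5, 3), (7, 31), (8, 55), (11, 43), (14, 34), (18, 72)]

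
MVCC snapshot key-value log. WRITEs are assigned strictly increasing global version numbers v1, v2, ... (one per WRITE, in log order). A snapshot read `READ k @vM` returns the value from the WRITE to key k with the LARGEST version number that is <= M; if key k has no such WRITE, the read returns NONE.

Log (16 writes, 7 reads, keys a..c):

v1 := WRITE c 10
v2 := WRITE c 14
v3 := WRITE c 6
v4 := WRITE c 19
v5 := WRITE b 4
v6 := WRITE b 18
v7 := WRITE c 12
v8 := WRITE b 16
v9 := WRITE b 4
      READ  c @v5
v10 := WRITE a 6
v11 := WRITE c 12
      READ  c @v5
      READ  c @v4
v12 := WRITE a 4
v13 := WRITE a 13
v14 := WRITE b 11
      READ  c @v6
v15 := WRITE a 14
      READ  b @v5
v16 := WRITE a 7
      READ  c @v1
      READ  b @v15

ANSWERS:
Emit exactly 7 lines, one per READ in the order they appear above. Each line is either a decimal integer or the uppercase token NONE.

v1: WRITE c=10  (c history now [(1, 10)])
v2: WRITE c=14  (c history now [(1, 10), (2, 14)])
v3: WRITE c=6  (c history now [(1, 10), (2, 14), (3, 6)])
v4: WRITE c=19  (c history now [(1, 10), (2, 14), (3, 6), (4, 19)])
v5: WRITE b=4  (b history now [(5, 4)])
v6: WRITE b=18  (b history now [(5, 4), (6, 18)])
v7: WRITE c=12  (c history now [(1, 10), (2, 14), (3, 6), (4, 19), (7, 12)])
v8: WRITE b=16  (b history now [(5, 4), (6, 18), (8, 16)])
v9: WRITE b=4  (b history now [(5, 4), (6, 18), (8, 16), (9, 4)])
READ c @v5: history=[(1, 10), (2, 14), (3, 6), (4, 19), (7, 12)] -> pick v4 -> 19
v10: WRITE a=6  (a history now [(10, 6)])
v11: WRITE c=12  (c history now [(1, 10), (2, 14), (3, 6), (4, 19), (7, 12), (11, 12)])
READ c @v5: history=[(1, 10), (2, 14), (3, 6), (4, 19), (7, 12), (11, 12)] -> pick v4 -> 19
READ c @v4: history=[(1, 10), (2, 14), (3, 6), (4, 19), (7, 12), (11, 12)] -> pick v4 -> 19
v12: WRITE a=4  (a history now [(10, 6), (12, 4)])
v13: WRITE a=13  (a history now [(10, 6), (12, 4), (13, 13)])
v14: WRITE b=11  (b history now [(5, 4), (6, 18), (8, 16), (9, 4), (14, 11)])
READ c @v6: history=[(1, 10), (2, 14), (3, 6), (4, 19), (7, 12), (11, 12)] -> pick v4 -> 19
v15: WRITE a=14  (a history now [(10, 6), (12, 4), (13, 13), (15, 14)])
READ b @v5: history=[(5, 4), (6, 18), (8, 16), (9, 4), (14, 11)] -> pick v5 -> 4
v16: WRITE a=7  (a history now [(10, 6), (12, 4), (13, 13), (15, 14), (16, 7)])
READ c @v1: history=[(1, 10), (2, 14), (3, 6), (4, 19), (7, 12), (11, 12)] -> pick v1 -> 10
READ b @v15: history=[(5, 4), (6, 18), (8, 16), (9, 4), (14, 11)] -> pick v14 -> 11

Answer: 19
19
19
19
4
10
11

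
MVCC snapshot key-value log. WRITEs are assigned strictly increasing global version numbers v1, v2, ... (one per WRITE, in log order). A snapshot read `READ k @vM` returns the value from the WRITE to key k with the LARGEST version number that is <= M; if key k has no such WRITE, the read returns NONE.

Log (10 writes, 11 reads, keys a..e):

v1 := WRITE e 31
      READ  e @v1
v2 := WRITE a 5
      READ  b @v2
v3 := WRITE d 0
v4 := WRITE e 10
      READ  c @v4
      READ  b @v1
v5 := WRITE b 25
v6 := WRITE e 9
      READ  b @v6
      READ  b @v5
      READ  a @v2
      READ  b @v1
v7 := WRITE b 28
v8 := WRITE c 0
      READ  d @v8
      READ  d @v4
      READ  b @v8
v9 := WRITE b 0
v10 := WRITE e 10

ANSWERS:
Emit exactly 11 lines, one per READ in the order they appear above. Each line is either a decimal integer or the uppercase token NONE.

v1: WRITE e=31  (e history now [(1, 31)])
READ e @v1: history=[(1, 31)] -> pick v1 -> 31
v2: WRITE a=5  (a history now [(2, 5)])
READ b @v2: history=[] -> no version <= 2 -> NONE
v3: WRITE d=0  (d history now [(3, 0)])
v4: WRITE e=10  (e history now [(1, 31), (4, 10)])
READ c @v4: history=[] -> no version <= 4 -> NONE
READ b @v1: history=[] -> no version <= 1 -> NONE
v5: WRITE b=25  (b history now [(5, 25)])
v6: WRITE e=9  (e history now [(1, 31), (4, 10), (6, 9)])
READ b @v6: history=[(5, 25)] -> pick v5 -> 25
READ b @v5: history=[(5, 25)] -> pick v5 -> 25
READ a @v2: history=[(2, 5)] -> pick v2 -> 5
READ b @v1: history=[(5, 25)] -> no version <= 1 -> NONE
v7: WRITE b=28  (b history now [(5, 25), (7, 28)])
v8: WRITE c=0  (c history now [(8, 0)])
READ d @v8: history=[(3, 0)] -> pick v3 -> 0
READ d @v4: history=[(3, 0)] -> pick v3 -> 0
READ b @v8: history=[(5, 25), (7, 28)] -> pick v7 -> 28
v9: WRITE b=0  (b history now [(5, 25), (7, 28), (9, 0)])
v10: WRITE e=10  (e history now [(1, 31), (4, 10), (6, 9), (10, 10)])

Answer: 31
NONE
NONE
NONE
25
25
5
NONE
0
0
28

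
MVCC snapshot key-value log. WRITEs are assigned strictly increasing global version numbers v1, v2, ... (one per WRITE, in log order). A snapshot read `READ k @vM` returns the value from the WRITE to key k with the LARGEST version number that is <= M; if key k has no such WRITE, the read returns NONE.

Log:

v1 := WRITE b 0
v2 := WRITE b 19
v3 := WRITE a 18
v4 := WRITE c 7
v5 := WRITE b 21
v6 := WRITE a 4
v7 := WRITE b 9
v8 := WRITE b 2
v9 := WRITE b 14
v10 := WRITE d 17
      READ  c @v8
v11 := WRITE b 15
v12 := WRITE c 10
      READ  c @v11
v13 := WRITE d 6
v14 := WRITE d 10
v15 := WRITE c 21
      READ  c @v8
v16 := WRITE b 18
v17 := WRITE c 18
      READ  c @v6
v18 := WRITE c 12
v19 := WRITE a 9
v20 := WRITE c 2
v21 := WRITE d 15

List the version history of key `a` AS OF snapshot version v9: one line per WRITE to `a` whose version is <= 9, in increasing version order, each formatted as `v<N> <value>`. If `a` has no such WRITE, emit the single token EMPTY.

Scan writes for key=a with version <= 9:
  v1 WRITE b 0 -> skip
  v2 WRITE b 19 -> skip
  v3 WRITE a 18 -> keep
  v4 WRITE c 7 -> skip
  v5 WRITE b 21 -> skip
  v6 WRITE a 4 -> keep
  v7 WRITE b 9 -> skip
  v8 WRITE b 2 -> skip
  v9 WRITE b 14 -> skip
  v10 WRITE d 17 -> skip
  v11 WRITE b 15 -> skip
  v12 WRITE c 10 -> skip
  v13 WRITE d 6 -> skip
  v14 WRITE d 10 -> skip
  v15 WRITE c 21 -> skip
  v16 WRITE b 18 -> skip
  v17 WRITE c 18 -> skip
  v18 WRITE c 12 -> skip
  v19 WRITE a 9 -> drop (> snap)
  v20 WRITE c 2 -> skip
  v21 WRITE d 15 -> skip
Collected: [(3, 18), (6, 4)]

Answer: v3 18
v6 4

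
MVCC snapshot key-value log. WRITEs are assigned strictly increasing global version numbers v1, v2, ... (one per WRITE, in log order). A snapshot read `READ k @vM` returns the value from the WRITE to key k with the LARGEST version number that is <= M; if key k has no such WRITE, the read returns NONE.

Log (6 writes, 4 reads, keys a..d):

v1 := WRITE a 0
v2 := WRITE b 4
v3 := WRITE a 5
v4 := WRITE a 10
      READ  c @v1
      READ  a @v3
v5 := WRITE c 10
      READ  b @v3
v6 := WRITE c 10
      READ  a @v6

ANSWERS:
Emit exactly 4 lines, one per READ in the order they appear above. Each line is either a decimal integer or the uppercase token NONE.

v1: WRITE a=0  (a history now [(1, 0)])
v2: WRITE b=4  (b history now [(2, 4)])
v3: WRITE a=5  (a history now [(1, 0), (3, 5)])
v4: WRITE a=10  (a history now [(1, 0), (3, 5), (4, 10)])
READ c @v1: history=[] -> no version <= 1 -> NONE
READ a @v3: history=[(1, 0), (3, 5), (4, 10)] -> pick v3 -> 5
v5: WRITE c=10  (c history now [(5, 10)])
READ b @v3: history=[(2, 4)] -> pick v2 -> 4
v6: WRITE c=10  (c history now [(5, 10), (6, 10)])
READ a @v6: history=[(1, 0), (3, 5), (4, 10)] -> pick v4 -> 10

Answer: NONE
5
4
10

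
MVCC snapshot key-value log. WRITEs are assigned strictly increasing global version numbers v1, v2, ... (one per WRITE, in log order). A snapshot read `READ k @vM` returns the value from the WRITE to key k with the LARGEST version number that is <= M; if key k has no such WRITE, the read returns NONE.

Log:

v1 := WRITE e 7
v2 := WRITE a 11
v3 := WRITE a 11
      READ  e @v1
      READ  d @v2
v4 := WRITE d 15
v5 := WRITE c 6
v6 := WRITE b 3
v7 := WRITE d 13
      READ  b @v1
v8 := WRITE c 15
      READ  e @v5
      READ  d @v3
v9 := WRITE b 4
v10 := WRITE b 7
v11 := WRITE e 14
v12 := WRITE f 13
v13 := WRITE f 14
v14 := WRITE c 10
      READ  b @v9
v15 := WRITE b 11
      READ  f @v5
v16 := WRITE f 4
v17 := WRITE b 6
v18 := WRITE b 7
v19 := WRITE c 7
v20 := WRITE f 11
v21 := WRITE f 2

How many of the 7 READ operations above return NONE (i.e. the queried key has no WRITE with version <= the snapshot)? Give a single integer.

Answer: 4

Derivation:
v1: WRITE e=7  (e history now [(1, 7)])
v2: WRITE a=11  (a history now [(2, 11)])
v3: WRITE a=11  (a history now [(2, 11), (3, 11)])
READ e @v1: history=[(1, 7)] -> pick v1 -> 7
READ d @v2: history=[] -> no version <= 2 -> NONE
v4: WRITE d=15  (d history now [(4, 15)])
v5: WRITE c=6  (c history now [(5, 6)])
v6: WRITE b=3  (b history now [(6, 3)])
v7: WRITE d=13  (d history now [(4, 15), (7, 13)])
READ b @v1: history=[(6, 3)] -> no version <= 1 -> NONE
v8: WRITE c=15  (c history now [(5, 6), (8, 15)])
READ e @v5: history=[(1, 7)] -> pick v1 -> 7
READ d @v3: history=[(4, 15), (7, 13)] -> no version <= 3 -> NONE
v9: WRITE b=4  (b history now [(6, 3), (9, 4)])
v10: WRITE b=7  (b history now [(6, 3), (9, 4), (10, 7)])
v11: WRITE e=14  (e history now [(1, 7), (11, 14)])
v12: WRITE f=13  (f history now [(12, 13)])
v13: WRITE f=14  (f history now [(12, 13), (13, 14)])
v14: WRITE c=10  (c history now [(5, 6), (8, 15), (14, 10)])
READ b @v9: history=[(6, 3), (9, 4), (10, 7)] -> pick v9 -> 4
v15: WRITE b=11  (b history now [(6, 3), (9, 4), (10, 7), (15, 11)])
READ f @v5: history=[(12, 13), (13, 14)] -> no version <= 5 -> NONE
v16: WRITE f=4  (f history now [(12, 13), (13, 14), (16, 4)])
v17: WRITE b=6  (b history now [(6, 3), (9, 4), (10, 7), (15, 11), (17, 6)])
v18: WRITE b=7  (b history now [(6, 3), (9, 4), (10, 7), (15, 11), (17, 6), (18, 7)])
v19: WRITE c=7  (c history now [(5, 6), (8, 15), (14, 10), (19, 7)])
v20: WRITE f=11  (f history now [(12, 13), (13, 14), (16, 4), (20, 11)])
v21: WRITE f=2  (f history now [(12, 13), (13, 14), (16, 4), (20, 11), (21, 2)])
Read results in order: ['7', 'NONE', 'NONE', '7', 'NONE', '4', 'NONE']
NONE count = 4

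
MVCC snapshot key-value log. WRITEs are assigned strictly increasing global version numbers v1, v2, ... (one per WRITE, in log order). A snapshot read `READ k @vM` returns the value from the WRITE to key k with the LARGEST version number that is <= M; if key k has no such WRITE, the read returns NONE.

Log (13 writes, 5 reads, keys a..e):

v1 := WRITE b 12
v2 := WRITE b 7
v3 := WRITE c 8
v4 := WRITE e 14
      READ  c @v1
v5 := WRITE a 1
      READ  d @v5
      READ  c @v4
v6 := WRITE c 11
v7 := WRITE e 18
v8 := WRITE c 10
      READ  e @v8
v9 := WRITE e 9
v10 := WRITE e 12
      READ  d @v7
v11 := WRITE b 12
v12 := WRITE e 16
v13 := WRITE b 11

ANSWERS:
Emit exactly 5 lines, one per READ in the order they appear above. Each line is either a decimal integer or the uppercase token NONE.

Answer: NONE
NONE
8
18
NONE

Derivation:
v1: WRITE b=12  (b history now [(1, 12)])
v2: WRITE b=7  (b history now [(1, 12), (2, 7)])
v3: WRITE c=8  (c history now [(3, 8)])
v4: WRITE e=14  (e history now [(4, 14)])
READ c @v1: history=[(3, 8)] -> no version <= 1 -> NONE
v5: WRITE a=1  (a history now [(5, 1)])
READ d @v5: history=[] -> no version <= 5 -> NONE
READ c @v4: history=[(3, 8)] -> pick v3 -> 8
v6: WRITE c=11  (c history now [(3, 8), (6, 11)])
v7: WRITE e=18  (e history now [(4, 14), (7, 18)])
v8: WRITE c=10  (c history now [(3, 8), (6, 11), (8, 10)])
READ e @v8: history=[(4, 14), (7, 18)] -> pick v7 -> 18
v9: WRITE e=9  (e history now [(4, 14), (7, 18), (9, 9)])
v10: WRITE e=12  (e history now [(4, 14), (7, 18), (9, 9), (10, 12)])
READ d @v7: history=[] -> no version <= 7 -> NONE
v11: WRITE b=12  (b history now [(1, 12), (2, 7), (11, 12)])
v12: WRITE e=16  (e history now [(4, 14), (7, 18), (9, 9), (10, 12), (12, 16)])
v13: WRITE b=11  (b history now [(1, 12), (2, 7), (11, 12), (13, 11)])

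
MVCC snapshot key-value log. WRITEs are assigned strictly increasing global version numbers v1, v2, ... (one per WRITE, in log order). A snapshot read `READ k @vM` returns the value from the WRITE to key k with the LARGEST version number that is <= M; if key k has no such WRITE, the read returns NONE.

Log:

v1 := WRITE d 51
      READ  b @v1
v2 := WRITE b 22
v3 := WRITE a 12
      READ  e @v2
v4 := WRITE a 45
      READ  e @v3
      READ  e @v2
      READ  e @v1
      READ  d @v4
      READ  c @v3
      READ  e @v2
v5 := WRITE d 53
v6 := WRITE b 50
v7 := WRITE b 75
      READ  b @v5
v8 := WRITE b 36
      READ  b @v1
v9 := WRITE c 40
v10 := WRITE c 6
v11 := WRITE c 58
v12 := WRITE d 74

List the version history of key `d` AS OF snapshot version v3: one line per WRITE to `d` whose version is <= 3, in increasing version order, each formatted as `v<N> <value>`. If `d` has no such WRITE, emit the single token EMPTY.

Scan writes for key=d with version <= 3:
  v1 WRITE d 51 -> keep
  v2 WRITE b 22 -> skip
  v3 WRITE a 12 -> skip
  v4 WRITE a 45 -> skip
  v5 WRITE d 53 -> drop (> snap)
  v6 WRITE b 50 -> skip
  v7 WRITE b 75 -> skip
  v8 WRITE b 36 -> skip
  v9 WRITE c 40 -> skip
  v10 WRITE c 6 -> skip
  v11 WRITE c 58 -> skip
  v12 WRITE d 74 -> drop (> snap)
Collected: [(1, 51)]

Answer: v1 51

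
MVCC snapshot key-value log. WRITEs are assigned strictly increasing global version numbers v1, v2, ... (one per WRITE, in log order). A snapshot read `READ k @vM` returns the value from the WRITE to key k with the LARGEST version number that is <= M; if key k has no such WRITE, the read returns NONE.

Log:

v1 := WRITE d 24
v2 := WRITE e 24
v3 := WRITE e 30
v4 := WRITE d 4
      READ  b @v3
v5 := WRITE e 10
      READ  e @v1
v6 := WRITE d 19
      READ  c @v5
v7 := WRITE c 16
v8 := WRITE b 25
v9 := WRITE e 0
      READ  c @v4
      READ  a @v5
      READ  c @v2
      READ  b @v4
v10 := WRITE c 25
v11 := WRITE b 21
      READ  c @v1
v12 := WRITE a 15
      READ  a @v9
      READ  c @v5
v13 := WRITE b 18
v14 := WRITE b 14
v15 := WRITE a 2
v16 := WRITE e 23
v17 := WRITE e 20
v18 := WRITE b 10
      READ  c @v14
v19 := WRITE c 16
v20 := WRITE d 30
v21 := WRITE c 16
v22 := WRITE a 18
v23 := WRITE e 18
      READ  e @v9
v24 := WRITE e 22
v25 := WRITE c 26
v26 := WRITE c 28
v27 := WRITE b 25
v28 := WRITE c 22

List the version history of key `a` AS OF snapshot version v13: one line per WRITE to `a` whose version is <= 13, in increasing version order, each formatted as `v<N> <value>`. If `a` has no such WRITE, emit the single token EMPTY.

Scan writes for key=a with version <= 13:
  v1 WRITE d 24 -> skip
  v2 WRITE e 24 -> skip
  v3 WRITE e 30 -> skip
  v4 WRITE d 4 -> skip
  v5 WRITE e 10 -> skip
  v6 WRITE d 19 -> skip
  v7 WRITE c 16 -> skip
  v8 WRITE b 25 -> skip
  v9 WRITE e 0 -> skip
  v10 WRITE c 25 -> skip
  v11 WRITE b 21 -> skip
  v12 WRITE a 15 -> keep
  v13 WRITE b 18 -> skip
  v14 WRITE b 14 -> skip
  v15 WRITE a 2 -> drop (> snap)
  v16 WRITE e 23 -> skip
  v17 WRITE e 20 -> skip
  v18 WRITE b 10 -> skip
  v19 WRITE c 16 -> skip
  v20 WRITE d 30 -> skip
  v21 WRITE c 16 -> skip
  v22 WRITE a 18 -> drop (> snap)
  v23 WRITE e 18 -> skip
  v24 WRITE e 22 -> skip
  v25 WRITE c 26 -> skip
  v26 WRITE c 28 -> skip
  v27 WRITE b 25 -> skip
  v28 WRITE c 22 -> skip
Collected: [(12, 15)]

Answer: v12 15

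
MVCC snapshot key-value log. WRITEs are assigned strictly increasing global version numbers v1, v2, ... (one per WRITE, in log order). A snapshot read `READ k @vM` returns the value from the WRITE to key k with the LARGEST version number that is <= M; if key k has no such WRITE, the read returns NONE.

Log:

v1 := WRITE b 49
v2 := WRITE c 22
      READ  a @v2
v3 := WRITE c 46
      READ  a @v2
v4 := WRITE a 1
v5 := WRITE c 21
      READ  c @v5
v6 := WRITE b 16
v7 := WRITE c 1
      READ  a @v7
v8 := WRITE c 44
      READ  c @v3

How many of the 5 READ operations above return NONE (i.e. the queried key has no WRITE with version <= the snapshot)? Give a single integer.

v1: WRITE b=49  (b history now [(1, 49)])
v2: WRITE c=22  (c history now [(2, 22)])
READ a @v2: history=[] -> no version <= 2 -> NONE
v3: WRITE c=46  (c history now [(2, 22), (3, 46)])
READ a @v2: history=[] -> no version <= 2 -> NONE
v4: WRITE a=1  (a history now [(4, 1)])
v5: WRITE c=21  (c history now [(2, 22), (3, 46), (5, 21)])
READ c @v5: history=[(2, 22), (3, 46), (5, 21)] -> pick v5 -> 21
v6: WRITE b=16  (b history now [(1, 49), (6, 16)])
v7: WRITE c=1  (c history now [(2, 22), (3, 46), (5, 21), (7, 1)])
READ a @v7: history=[(4, 1)] -> pick v4 -> 1
v8: WRITE c=44  (c history now [(2, 22), (3, 46), (5, 21), (7, 1), (8, 44)])
READ c @v3: history=[(2, 22), (3, 46), (5, 21), (7, 1), (8, 44)] -> pick v3 -> 46
Read results in order: ['NONE', 'NONE', '21', '1', '46']
NONE count = 2

Answer: 2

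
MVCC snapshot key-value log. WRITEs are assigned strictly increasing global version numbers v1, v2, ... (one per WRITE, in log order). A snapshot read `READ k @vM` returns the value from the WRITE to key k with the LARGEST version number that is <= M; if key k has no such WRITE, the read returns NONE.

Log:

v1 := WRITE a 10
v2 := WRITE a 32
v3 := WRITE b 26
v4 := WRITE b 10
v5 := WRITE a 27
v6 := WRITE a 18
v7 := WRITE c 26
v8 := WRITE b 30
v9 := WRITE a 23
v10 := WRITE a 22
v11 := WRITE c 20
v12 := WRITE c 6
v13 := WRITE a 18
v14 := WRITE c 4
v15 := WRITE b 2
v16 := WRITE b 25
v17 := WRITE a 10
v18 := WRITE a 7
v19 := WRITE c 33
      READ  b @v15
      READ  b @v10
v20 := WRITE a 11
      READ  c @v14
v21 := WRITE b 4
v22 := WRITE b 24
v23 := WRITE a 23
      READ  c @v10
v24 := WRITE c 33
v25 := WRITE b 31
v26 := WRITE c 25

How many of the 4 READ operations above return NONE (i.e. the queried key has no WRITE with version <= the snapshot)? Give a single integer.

v1: WRITE a=10  (a history now [(1, 10)])
v2: WRITE a=32  (a history now [(1, 10), (2, 32)])
v3: WRITE b=26  (b history now [(3, 26)])
v4: WRITE b=10  (b history now [(3, 26), (4, 10)])
v5: WRITE a=27  (a history now [(1, 10), (2, 32), (5, 27)])
v6: WRITE a=18  (a history now [(1, 10), (2, 32), (5, 27), (6, 18)])
v7: WRITE c=26  (c history now [(7, 26)])
v8: WRITE b=30  (b history now [(3, 26), (4, 10), (8, 30)])
v9: WRITE a=23  (a history now [(1, 10), (2, 32), (5, 27), (6, 18), (9, 23)])
v10: WRITE a=22  (a history now [(1, 10), (2, 32), (5, 27), (6, 18), (9, 23), (10, 22)])
v11: WRITE c=20  (c history now [(7, 26), (11, 20)])
v12: WRITE c=6  (c history now [(7, 26), (11, 20), (12, 6)])
v13: WRITE a=18  (a history now [(1, 10), (2, 32), (5, 27), (6, 18), (9, 23), (10, 22), (13, 18)])
v14: WRITE c=4  (c history now [(7, 26), (11, 20), (12, 6), (14, 4)])
v15: WRITE b=2  (b history now [(3, 26), (4, 10), (8, 30), (15, 2)])
v16: WRITE b=25  (b history now [(3, 26), (4, 10), (8, 30), (15, 2), (16, 25)])
v17: WRITE a=10  (a history now [(1, 10), (2, 32), (5, 27), (6, 18), (9, 23), (10, 22), (13, 18), (17, 10)])
v18: WRITE a=7  (a history now [(1, 10), (2, 32), (5, 27), (6, 18), (9, 23), (10, 22), (13, 18), (17, 10), (18, 7)])
v19: WRITE c=33  (c history now [(7, 26), (11, 20), (12, 6), (14, 4), (19, 33)])
READ b @v15: history=[(3, 26), (4, 10), (8, 30), (15, 2), (16, 25)] -> pick v15 -> 2
READ b @v10: history=[(3, 26), (4, 10), (8, 30), (15, 2), (16, 25)] -> pick v8 -> 30
v20: WRITE a=11  (a history now [(1, 10), (2, 32), (5, 27), (6, 18), (9, 23), (10, 22), (13, 18), (17, 10), (18, 7), (20, 11)])
READ c @v14: history=[(7, 26), (11, 20), (12, 6), (14, 4), (19, 33)] -> pick v14 -> 4
v21: WRITE b=4  (b history now [(3, 26), (4, 10), (8, 30), (15, 2), (16, 25), (21, 4)])
v22: WRITE b=24  (b history now [(3, 26), (4, 10), (8, 30), (15, 2), (16, 25), (21, 4), (22, 24)])
v23: WRITE a=23  (a history now [(1, 10), (2, 32), (5, 27), (6, 18), (9, 23), (10, 22), (13, 18), (17, 10), (18, 7), (20, 11), (23, 23)])
READ c @v10: history=[(7, 26), (11, 20), (12, 6), (14, 4), (19, 33)] -> pick v7 -> 26
v24: WRITE c=33  (c history now [(7, 26), (11, 20), (12, 6), (14, 4), (19, 33), (24, 33)])
v25: WRITE b=31  (b history now [(3, 26), (4, 10), (8, 30), (15, 2), (16, 25), (21, 4), (22, 24), (25, 31)])
v26: WRITE c=25  (c history now [(7, 26), (11, 20), (12, 6), (14, 4), (19, 33), (24, 33), (26, 25)])
Read results in order: ['2', '30', '4', '26']
NONE count = 0

Answer: 0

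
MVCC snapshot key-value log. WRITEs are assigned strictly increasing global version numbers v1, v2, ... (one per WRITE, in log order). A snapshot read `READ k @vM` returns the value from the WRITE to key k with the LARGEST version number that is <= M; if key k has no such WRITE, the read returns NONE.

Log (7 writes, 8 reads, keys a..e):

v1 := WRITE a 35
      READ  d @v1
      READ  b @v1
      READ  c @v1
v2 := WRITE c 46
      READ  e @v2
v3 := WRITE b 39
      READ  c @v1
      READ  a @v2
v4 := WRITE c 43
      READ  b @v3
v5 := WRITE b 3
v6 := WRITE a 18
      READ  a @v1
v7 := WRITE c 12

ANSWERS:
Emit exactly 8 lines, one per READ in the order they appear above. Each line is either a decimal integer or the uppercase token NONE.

v1: WRITE a=35  (a history now [(1, 35)])
READ d @v1: history=[] -> no version <= 1 -> NONE
READ b @v1: history=[] -> no version <= 1 -> NONE
READ c @v1: history=[] -> no version <= 1 -> NONE
v2: WRITE c=46  (c history now [(2, 46)])
READ e @v2: history=[] -> no version <= 2 -> NONE
v3: WRITE b=39  (b history now [(3, 39)])
READ c @v1: history=[(2, 46)] -> no version <= 1 -> NONE
READ a @v2: history=[(1, 35)] -> pick v1 -> 35
v4: WRITE c=43  (c history now [(2, 46), (4, 43)])
READ b @v3: history=[(3, 39)] -> pick v3 -> 39
v5: WRITE b=3  (b history now [(3, 39), (5, 3)])
v6: WRITE a=18  (a history now [(1, 35), (6, 18)])
READ a @v1: history=[(1, 35), (6, 18)] -> pick v1 -> 35
v7: WRITE c=12  (c history now [(2, 46), (4, 43), (7, 12)])

Answer: NONE
NONE
NONE
NONE
NONE
35
39
35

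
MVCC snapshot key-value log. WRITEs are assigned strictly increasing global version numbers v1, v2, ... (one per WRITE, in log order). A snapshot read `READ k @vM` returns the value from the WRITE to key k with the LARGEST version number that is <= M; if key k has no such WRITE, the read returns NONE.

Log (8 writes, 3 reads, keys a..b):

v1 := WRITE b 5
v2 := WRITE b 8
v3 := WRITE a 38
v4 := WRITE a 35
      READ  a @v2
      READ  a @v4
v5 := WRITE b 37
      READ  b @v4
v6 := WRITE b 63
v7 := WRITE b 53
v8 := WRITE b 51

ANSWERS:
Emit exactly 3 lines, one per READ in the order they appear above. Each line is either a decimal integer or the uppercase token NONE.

Answer: NONE
35
8

Derivation:
v1: WRITE b=5  (b history now [(1, 5)])
v2: WRITE b=8  (b history now [(1, 5), (2, 8)])
v3: WRITE a=38  (a history now [(3, 38)])
v4: WRITE a=35  (a history now [(3, 38), (4, 35)])
READ a @v2: history=[(3, 38), (4, 35)] -> no version <= 2 -> NONE
READ a @v4: history=[(3, 38), (4, 35)] -> pick v4 -> 35
v5: WRITE b=37  (b history now [(1, 5), (2, 8), (5, 37)])
READ b @v4: history=[(1, 5), (2, 8), (5, 37)] -> pick v2 -> 8
v6: WRITE b=63  (b history now [(1, 5), (2, 8), (5, 37), (6, 63)])
v7: WRITE b=53  (b history now [(1, 5), (2, 8), (5, 37), (6, 63), (7, 53)])
v8: WRITE b=51  (b history now [(1, 5), (2, 8), (5, 37), (6, 63), (7, 53), (8, 51)])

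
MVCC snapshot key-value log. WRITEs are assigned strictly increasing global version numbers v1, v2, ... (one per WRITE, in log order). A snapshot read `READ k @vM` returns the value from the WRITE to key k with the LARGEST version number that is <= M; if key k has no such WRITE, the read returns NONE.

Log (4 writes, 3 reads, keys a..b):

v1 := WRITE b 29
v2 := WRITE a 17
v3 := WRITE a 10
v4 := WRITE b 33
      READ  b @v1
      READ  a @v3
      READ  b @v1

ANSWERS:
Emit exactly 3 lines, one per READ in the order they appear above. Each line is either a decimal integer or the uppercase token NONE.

v1: WRITE b=29  (b history now [(1, 29)])
v2: WRITE a=17  (a history now [(2, 17)])
v3: WRITE a=10  (a history now [(2, 17), (3, 10)])
v4: WRITE b=33  (b history now [(1, 29), (4, 33)])
READ b @v1: history=[(1, 29), (4, 33)] -> pick v1 -> 29
READ a @v3: history=[(2, 17), (3, 10)] -> pick v3 -> 10
READ b @v1: history=[(1, 29), (4, 33)] -> pick v1 -> 29

Answer: 29
10
29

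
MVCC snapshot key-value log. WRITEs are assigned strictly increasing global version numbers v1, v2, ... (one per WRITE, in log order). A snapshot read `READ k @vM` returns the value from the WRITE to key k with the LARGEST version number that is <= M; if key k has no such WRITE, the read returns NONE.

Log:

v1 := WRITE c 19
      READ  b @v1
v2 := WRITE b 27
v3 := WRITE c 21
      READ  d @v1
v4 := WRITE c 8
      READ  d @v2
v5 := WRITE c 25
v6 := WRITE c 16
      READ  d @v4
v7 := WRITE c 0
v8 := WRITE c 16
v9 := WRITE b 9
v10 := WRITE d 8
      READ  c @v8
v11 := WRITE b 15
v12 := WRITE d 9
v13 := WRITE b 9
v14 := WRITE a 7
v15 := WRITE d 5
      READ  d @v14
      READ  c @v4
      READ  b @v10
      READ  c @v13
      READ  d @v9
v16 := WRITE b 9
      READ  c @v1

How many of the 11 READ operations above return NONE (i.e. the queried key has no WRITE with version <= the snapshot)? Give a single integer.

Answer: 5

Derivation:
v1: WRITE c=19  (c history now [(1, 19)])
READ b @v1: history=[] -> no version <= 1 -> NONE
v2: WRITE b=27  (b history now [(2, 27)])
v3: WRITE c=21  (c history now [(1, 19), (3, 21)])
READ d @v1: history=[] -> no version <= 1 -> NONE
v4: WRITE c=8  (c history now [(1, 19), (3, 21), (4, 8)])
READ d @v2: history=[] -> no version <= 2 -> NONE
v5: WRITE c=25  (c history now [(1, 19), (3, 21), (4, 8), (5, 25)])
v6: WRITE c=16  (c history now [(1, 19), (3, 21), (4, 8), (5, 25), (6, 16)])
READ d @v4: history=[] -> no version <= 4 -> NONE
v7: WRITE c=0  (c history now [(1, 19), (3, 21), (4, 8), (5, 25), (6, 16), (7, 0)])
v8: WRITE c=16  (c history now [(1, 19), (3, 21), (4, 8), (5, 25), (6, 16), (7, 0), (8, 16)])
v9: WRITE b=9  (b history now [(2, 27), (9, 9)])
v10: WRITE d=8  (d history now [(10, 8)])
READ c @v8: history=[(1, 19), (3, 21), (4, 8), (5, 25), (6, 16), (7, 0), (8, 16)] -> pick v8 -> 16
v11: WRITE b=15  (b history now [(2, 27), (9, 9), (11, 15)])
v12: WRITE d=9  (d history now [(10, 8), (12, 9)])
v13: WRITE b=9  (b history now [(2, 27), (9, 9), (11, 15), (13, 9)])
v14: WRITE a=7  (a history now [(14, 7)])
v15: WRITE d=5  (d history now [(10, 8), (12, 9), (15, 5)])
READ d @v14: history=[(10, 8), (12, 9), (15, 5)] -> pick v12 -> 9
READ c @v4: history=[(1, 19), (3, 21), (4, 8), (5, 25), (6, 16), (7, 0), (8, 16)] -> pick v4 -> 8
READ b @v10: history=[(2, 27), (9, 9), (11, 15), (13, 9)] -> pick v9 -> 9
READ c @v13: history=[(1, 19), (3, 21), (4, 8), (5, 25), (6, 16), (7, 0), (8, 16)] -> pick v8 -> 16
READ d @v9: history=[(10, 8), (12, 9), (15, 5)] -> no version <= 9 -> NONE
v16: WRITE b=9  (b history now [(2, 27), (9, 9), (11, 15), (13, 9), (16, 9)])
READ c @v1: history=[(1, 19), (3, 21), (4, 8), (5, 25), (6, 16), (7, 0), (8, 16)] -> pick v1 -> 19
Read results in order: ['NONE', 'NONE', 'NONE', 'NONE', '16', '9', '8', '9', '16', 'NONE', '19']
NONE count = 5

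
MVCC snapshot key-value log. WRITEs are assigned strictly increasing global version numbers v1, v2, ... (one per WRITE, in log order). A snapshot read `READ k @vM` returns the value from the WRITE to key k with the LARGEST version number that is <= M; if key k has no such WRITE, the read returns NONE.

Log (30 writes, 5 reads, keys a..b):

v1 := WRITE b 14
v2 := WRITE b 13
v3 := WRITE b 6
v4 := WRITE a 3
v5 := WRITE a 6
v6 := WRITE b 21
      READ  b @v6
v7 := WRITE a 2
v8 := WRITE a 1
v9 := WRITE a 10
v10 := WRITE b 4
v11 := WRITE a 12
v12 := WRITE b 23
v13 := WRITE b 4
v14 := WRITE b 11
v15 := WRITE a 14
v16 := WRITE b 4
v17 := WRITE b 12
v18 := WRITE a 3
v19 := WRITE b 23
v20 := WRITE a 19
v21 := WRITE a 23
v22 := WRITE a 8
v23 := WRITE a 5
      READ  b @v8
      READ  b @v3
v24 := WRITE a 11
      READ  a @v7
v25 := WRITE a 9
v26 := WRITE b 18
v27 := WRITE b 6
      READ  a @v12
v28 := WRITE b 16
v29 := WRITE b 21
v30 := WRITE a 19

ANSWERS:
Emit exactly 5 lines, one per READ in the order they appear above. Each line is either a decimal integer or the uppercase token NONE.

Answer: 21
21
6
2
12

Derivation:
v1: WRITE b=14  (b history now [(1, 14)])
v2: WRITE b=13  (b history now [(1, 14), (2, 13)])
v3: WRITE b=6  (b history now [(1, 14), (2, 13), (3, 6)])
v4: WRITE a=3  (a history now [(4, 3)])
v5: WRITE a=6  (a history now [(4, 3), (5, 6)])
v6: WRITE b=21  (b history now [(1, 14), (2, 13), (3, 6), (6, 21)])
READ b @v6: history=[(1, 14), (2, 13), (3, 6), (6, 21)] -> pick v6 -> 21
v7: WRITE a=2  (a history now [(4, 3), (5, 6), (7, 2)])
v8: WRITE a=1  (a history now [(4, 3), (5, 6), (7, 2), (8, 1)])
v9: WRITE a=10  (a history now [(4, 3), (5, 6), (7, 2), (8, 1), (9, 10)])
v10: WRITE b=4  (b history now [(1, 14), (2, 13), (3, 6), (6, 21), (10, 4)])
v11: WRITE a=12  (a history now [(4, 3), (5, 6), (7, 2), (8, 1), (9, 10), (11, 12)])
v12: WRITE b=23  (b history now [(1, 14), (2, 13), (3, 6), (6, 21), (10, 4), (12, 23)])
v13: WRITE b=4  (b history now [(1, 14), (2, 13), (3, 6), (6, 21), (10, 4), (12, 23), (13, 4)])
v14: WRITE b=11  (b history now [(1, 14), (2, 13), (3, 6), (6, 21), (10, 4), (12, 23), (13, 4), (14, 11)])
v15: WRITE a=14  (a history now [(4, 3), (5, 6), (7, 2), (8, 1), (9, 10), (11, 12), (15, 14)])
v16: WRITE b=4  (b history now [(1, 14), (2, 13), (3, 6), (6, 21), (10, 4), (12, 23), (13, 4), (14, 11), (16, 4)])
v17: WRITE b=12  (b history now [(1, 14), (2, 13), (3, 6), (6, 21), (10, 4), (12, 23), (13, 4), (14, 11), (16, 4), (17, 12)])
v18: WRITE a=3  (a history now [(4, 3), (5, 6), (7, 2), (8, 1), (9, 10), (11, 12), (15, 14), (18, 3)])
v19: WRITE b=23  (b history now [(1, 14), (2, 13), (3, 6), (6, 21), (10, 4), (12, 23), (13, 4), (14, 11), (16, 4), (17, 12), (19, 23)])
v20: WRITE a=19  (a history now [(4, 3), (5, 6), (7, 2), (8, 1), (9, 10), (11, 12), (15, 14), (18, 3), (20, 19)])
v21: WRITE a=23  (a history now [(4, 3), (5, 6), (7, 2), (8, 1), (9, 10), (11, 12), (15, 14), (18, 3), (20, 19), (21, 23)])
v22: WRITE a=8  (a history now [(4, 3), (5, 6), (7, 2), (8, 1), (9, 10), (11, 12), (15, 14), (18, 3), (20, 19), (21, 23), (22, 8)])
v23: WRITE a=5  (a history now [(4, 3), (5, 6), (7, 2), (8, 1), (9, 10), (11, 12), (15, 14), (18, 3), (20, 19), (21, 23), (22, 8), (23, 5)])
READ b @v8: history=[(1, 14), (2, 13), (3, 6), (6, 21), (10, 4), (12, 23), (13, 4), (14, 11), (16, 4), (17, 12), (19, 23)] -> pick v6 -> 21
READ b @v3: history=[(1, 14), (2, 13), (3, 6), (6, 21), (10, 4), (12, 23), (13, 4), (14, 11), (16, 4), (17, 12), (19, 23)] -> pick v3 -> 6
v24: WRITE a=11  (a history now [(4, 3), (5, 6), (7, 2), (8, 1), (9, 10), (11, 12), (15, 14), (18, 3), (20, 19), (21, 23), (22, 8), (23, 5), (24, 11)])
READ a @v7: history=[(4, 3), (5, 6), (7, 2), (8, 1), (9, 10), (11, 12), (15, 14), (18, 3), (20, 19), (21, 23), (22, 8), (23, 5), (24, 11)] -> pick v7 -> 2
v25: WRITE a=9  (a history now [(4, 3), (5, 6), (7, 2), (8, 1), (9, 10), (11, 12), (15, 14), (18, 3), (20, 19), (21, 23), (22, 8), (23, 5), (24, 11), (25, 9)])
v26: WRITE b=18  (b history now [(1, 14), (2, 13), (3, 6), (6, 21), (10, 4), (12, 23), (13, 4), (14, 11), (16, 4), (17, 12), (19, 23), (26, 18)])
v27: WRITE b=6  (b history now [(1, 14), (2, 13), (3, 6), (6, 21), (10, 4), (12, 23), (13, 4), (14, 11), (16, 4), (17, 12), (19, 23), (26, 18), (27, 6)])
READ a @v12: history=[(4, 3), (5, 6), (7, 2), (8, 1), (9, 10), (11, 12), (15, 14), (18, 3), (20, 19), (21, 23), (22, 8), (23, 5), (24, 11), (25, 9)] -> pick v11 -> 12
v28: WRITE b=16  (b history now [(1, 14), (2, 13), (3, 6), (6, 21), (10, 4), (12, 23), (13, 4), (14, 11), (16, 4), (17, 12), (19, 23), (26, 18), (27, 6), (28, 16)])
v29: WRITE b=21  (b history now [(1, 14), (2, 13), (3, 6), (6, 21), (10, 4), (12, 23), (13, 4), (14, 11), (16, 4), (17, 12), (19, 23), (26, 18), (27, 6), (28, 16), (29, 21)])
v30: WRITE a=19  (a history now [(4, 3), (5, 6), (7, 2), (8, 1), (9, 10), (11, 12), (15, 14), (18, 3), (20, 19), (21, 23), (22, 8), (23, 5), (24, 11), (25, 9), (30, 19)])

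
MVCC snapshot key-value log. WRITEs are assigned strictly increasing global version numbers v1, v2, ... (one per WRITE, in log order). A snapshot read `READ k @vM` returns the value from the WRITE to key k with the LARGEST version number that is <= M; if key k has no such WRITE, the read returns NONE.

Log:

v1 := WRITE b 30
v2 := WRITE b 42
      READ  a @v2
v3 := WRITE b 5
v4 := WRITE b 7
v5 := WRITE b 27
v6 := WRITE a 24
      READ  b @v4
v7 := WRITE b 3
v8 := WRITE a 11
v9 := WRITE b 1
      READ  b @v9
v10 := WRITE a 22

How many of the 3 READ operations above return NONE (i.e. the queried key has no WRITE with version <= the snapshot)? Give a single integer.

Answer: 1

Derivation:
v1: WRITE b=30  (b history now [(1, 30)])
v2: WRITE b=42  (b history now [(1, 30), (2, 42)])
READ a @v2: history=[] -> no version <= 2 -> NONE
v3: WRITE b=5  (b history now [(1, 30), (2, 42), (3, 5)])
v4: WRITE b=7  (b history now [(1, 30), (2, 42), (3, 5), (4, 7)])
v5: WRITE b=27  (b history now [(1, 30), (2, 42), (3, 5), (4, 7), (5, 27)])
v6: WRITE a=24  (a history now [(6, 24)])
READ b @v4: history=[(1, 30), (2, 42), (3, 5), (4, 7), (5, 27)] -> pick v4 -> 7
v7: WRITE b=3  (b history now [(1, 30), (2, 42), (3, 5), (4, 7), (5, 27), (7, 3)])
v8: WRITE a=11  (a history now [(6, 24), (8, 11)])
v9: WRITE b=1  (b history now [(1, 30), (2, 42), (3, 5), (4, 7), (5, 27), (7, 3), (9, 1)])
READ b @v9: history=[(1, 30), (2, 42), (3, 5), (4, 7), (5, 27), (7, 3), (9, 1)] -> pick v9 -> 1
v10: WRITE a=22  (a history now [(6, 24), (8, 11), (10, 22)])
Read results in order: ['NONE', '7', '1']
NONE count = 1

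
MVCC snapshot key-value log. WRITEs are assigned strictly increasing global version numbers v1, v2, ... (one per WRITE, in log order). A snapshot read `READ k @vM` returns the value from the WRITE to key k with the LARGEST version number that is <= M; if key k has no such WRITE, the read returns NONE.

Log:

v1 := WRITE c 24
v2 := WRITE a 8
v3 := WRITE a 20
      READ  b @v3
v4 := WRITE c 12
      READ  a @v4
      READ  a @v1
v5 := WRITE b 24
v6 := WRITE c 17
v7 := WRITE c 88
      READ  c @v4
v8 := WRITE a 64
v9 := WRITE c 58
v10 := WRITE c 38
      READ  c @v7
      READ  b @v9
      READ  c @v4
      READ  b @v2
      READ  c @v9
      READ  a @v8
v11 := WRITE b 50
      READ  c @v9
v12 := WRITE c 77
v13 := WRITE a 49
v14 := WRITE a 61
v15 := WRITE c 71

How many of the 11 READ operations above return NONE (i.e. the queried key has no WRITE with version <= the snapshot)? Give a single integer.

v1: WRITE c=24  (c history now [(1, 24)])
v2: WRITE a=8  (a history now [(2, 8)])
v3: WRITE a=20  (a history now [(2, 8), (3, 20)])
READ b @v3: history=[] -> no version <= 3 -> NONE
v4: WRITE c=12  (c history now [(1, 24), (4, 12)])
READ a @v4: history=[(2, 8), (3, 20)] -> pick v3 -> 20
READ a @v1: history=[(2, 8), (3, 20)] -> no version <= 1 -> NONE
v5: WRITE b=24  (b history now [(5, 24)])
v6: WRITE c=17  (c history now [(1, 24), (4, 12), (6, 17)])
v7: WRITE c=88  (c history now [(1, 24), (4, 12), (6, 17), (7, 88)])
READ c @v4: history=[(1, 24), (4, 12), (6, 17), (7, 88)] -> pick v4 -> 12
v8: WRITE a=64  (a history now [(2, 8), (3, 20), (8, 64)])
v9: WRITE c=58  (c history now [(1, 24), (4, 12), (6, 17), (7, 88), (9, 58)])
v10: WRITE c=38  (c history now [(1, 24), (4, 12), (6, 17), (7, 88), (9, 58), (10, 38)])
READ c @v7: history=[(1, 24), (4, 12), (6, 17), (7, 88), (9, 58), (10, 38)] -> pick v7 -> 88
READ b @v9: history=[(5, 24)] -> pick v5 -> 24
READ c @v4: history=[(1, 24), (4, 12), (6, 17), (7, 88), (9, 58), (10, 38)] -> pick v4 -> 12
READ b @v2: history=[(5, 24)] -> no version <= 2 -> NONE
READ c @v9: history=[(1, 24), (4, 12), (6, 17), (7, 88), (9, 58), (10, 38)] -> pick v9 -> 58
READ a @v8: history=[(2, 8), (3, 20), (8, 64)] -> pick v8 -> 64
v11: WRITE b=50  (b history now [(5, 24), (11, 50)])
READ c @v9: history=[(1, 24), (4, 12), (6, 17), (7, 88), (9, 58), (10, 38)] -> pick v9 -> 58
v12: WRITE c=77  (c history now [(1, 24), (4, 12), (6, 17), (7, 88), (9, 58), (10, 38), (12, 77)])
v13: WRITE a=49  (a history now [(2, 8), (3, 20), (8, 64), (13, 49)])
v14: WRITE a=61  (a history now [(2, 8), (3, 20), (8, 64), (13, 49), (14, 61)])
v15: WRITE c=71  (c history now [(1, 24), (4, 12), (6, 17), (7, 88), (9, 58), (10, 38), (12, 77), (15, 71)])
Read results in order: ['NONE', '20', 'NONE', '12', '88', '24', '12', 'NONE', '58', '64', '58']
NONE count = 3

Answer: 3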